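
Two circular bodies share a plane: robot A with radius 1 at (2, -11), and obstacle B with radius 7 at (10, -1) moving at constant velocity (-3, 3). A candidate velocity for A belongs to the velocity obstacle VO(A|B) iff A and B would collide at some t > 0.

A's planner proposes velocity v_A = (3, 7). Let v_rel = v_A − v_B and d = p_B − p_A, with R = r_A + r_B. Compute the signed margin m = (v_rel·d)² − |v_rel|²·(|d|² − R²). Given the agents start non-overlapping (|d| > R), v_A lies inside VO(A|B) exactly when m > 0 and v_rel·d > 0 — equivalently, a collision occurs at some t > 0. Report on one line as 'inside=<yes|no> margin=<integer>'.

d = (8, 10),  |d|² = 164;  R = 1+7 = 8,  c = 164−8² = 100
v_rel = (6, 4),  |v_rel|² = 52;  v_rel·d = (6)·(8) + (4)·(10) = 88
52·t² − 176·t + 100 = 0  ⇒  m = 88² − 52·100 = 2544
m = 2544 > 0,  v_rel·d = 88 > 0  ⇒  inside

inside=yes margin=2544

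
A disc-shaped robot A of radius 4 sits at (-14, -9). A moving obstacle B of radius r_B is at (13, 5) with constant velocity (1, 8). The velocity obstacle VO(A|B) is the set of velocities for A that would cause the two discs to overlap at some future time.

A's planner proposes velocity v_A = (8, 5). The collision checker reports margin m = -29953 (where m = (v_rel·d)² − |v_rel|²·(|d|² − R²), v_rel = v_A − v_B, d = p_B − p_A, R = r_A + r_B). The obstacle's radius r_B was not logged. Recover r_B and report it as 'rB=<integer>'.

m = -29953
d = (27, 14);  v_rel = (7, -3),  |v_rel|² = 58
v_rel×d = (7)·(14) − (-3)·(27) = 179
since m = R²·58 − 179²:  R² = (32041 + -29953) / 58 = 36
R = √36 = 6  ⇒  r_B = 6 − 4 = 2

rB=2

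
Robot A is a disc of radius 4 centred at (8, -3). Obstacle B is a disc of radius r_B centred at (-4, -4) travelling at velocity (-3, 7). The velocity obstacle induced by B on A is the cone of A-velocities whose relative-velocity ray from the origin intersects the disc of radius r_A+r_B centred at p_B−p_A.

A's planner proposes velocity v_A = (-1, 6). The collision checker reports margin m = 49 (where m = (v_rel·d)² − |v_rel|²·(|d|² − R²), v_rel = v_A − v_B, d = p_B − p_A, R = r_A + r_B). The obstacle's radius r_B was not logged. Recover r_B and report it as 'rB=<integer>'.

m = 49
d = (-12, -1);  v_rel = (2, -1),  |v_rel|² = 5
v_rel×d = (2)·(-1) − (-1)·(-12) = -14
since m = R²·5 − (-14)²:  R² = (196 + 49) / 5 = 49
R = √49 = 7  ⇒  r_B = 7 − 4 = 3

rB=3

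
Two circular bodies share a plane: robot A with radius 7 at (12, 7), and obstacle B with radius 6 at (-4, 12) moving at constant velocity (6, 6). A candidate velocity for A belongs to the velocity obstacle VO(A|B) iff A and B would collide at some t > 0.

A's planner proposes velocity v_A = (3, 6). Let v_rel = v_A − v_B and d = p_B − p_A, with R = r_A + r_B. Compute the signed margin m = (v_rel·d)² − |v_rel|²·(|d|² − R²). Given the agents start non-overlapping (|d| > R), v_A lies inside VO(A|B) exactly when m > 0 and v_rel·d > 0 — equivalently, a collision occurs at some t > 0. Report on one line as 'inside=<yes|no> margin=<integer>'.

d = (-16, 5),  |d|² = 281;  R = 7+6 = 13,  c = 281−13² = 112
v_rel = (-3, 0),  |v_rel|² = 9;  v_rel·d = (-3)·(-16) + (0)·(5) = 48
9·t² − 96·t + 112 = 0  ⇒  m = 48² − 9·112 = 1296
m = 1296 > 0,  v_rel·d = 48 > 0  ⇒  inside

inside=yes margin=1296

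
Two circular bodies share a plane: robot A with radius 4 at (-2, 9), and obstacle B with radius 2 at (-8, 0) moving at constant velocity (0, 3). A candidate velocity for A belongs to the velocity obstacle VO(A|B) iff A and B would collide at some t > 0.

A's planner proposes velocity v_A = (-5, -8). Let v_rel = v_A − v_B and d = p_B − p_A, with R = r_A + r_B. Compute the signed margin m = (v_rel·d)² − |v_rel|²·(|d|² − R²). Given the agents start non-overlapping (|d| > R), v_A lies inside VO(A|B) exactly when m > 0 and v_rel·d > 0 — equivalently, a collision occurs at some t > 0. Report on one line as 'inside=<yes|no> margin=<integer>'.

d = (-6, -9),  |d|² = 117;  R = 4+2 = 6,  c = 117−6² = 81
v_rel = (-5, -11),  |v_rel|² = 146;  v_rel·d = (-5)·(-6) + (-11)·(-9) = 129
146·t² − 258·t + 81 = 0  ⇒  m = 129² − 146·81 = 4815
m = 4815 > 0,  v_rel·d = 129 > 0  ⇒  inside

inside=yes margin=4815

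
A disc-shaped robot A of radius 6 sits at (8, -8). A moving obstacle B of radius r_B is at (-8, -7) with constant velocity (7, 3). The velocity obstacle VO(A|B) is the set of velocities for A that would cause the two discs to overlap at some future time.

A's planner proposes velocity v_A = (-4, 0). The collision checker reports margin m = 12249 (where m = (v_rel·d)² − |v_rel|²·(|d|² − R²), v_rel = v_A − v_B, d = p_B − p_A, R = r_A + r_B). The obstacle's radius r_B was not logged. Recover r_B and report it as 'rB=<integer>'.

m = 12249
d = (-16, 1);  v_rel = (-11, -3),  |v_rel|² = 130
v_rel×d = (-11)·(1) − (-3)·(-16) = -59
since m = R²·130 − (-59)²:  R² = (3481 + 12249) / 130 = 121
R = √121 = 11  ⇒  r_B = 11 − 6 = 5

rB=5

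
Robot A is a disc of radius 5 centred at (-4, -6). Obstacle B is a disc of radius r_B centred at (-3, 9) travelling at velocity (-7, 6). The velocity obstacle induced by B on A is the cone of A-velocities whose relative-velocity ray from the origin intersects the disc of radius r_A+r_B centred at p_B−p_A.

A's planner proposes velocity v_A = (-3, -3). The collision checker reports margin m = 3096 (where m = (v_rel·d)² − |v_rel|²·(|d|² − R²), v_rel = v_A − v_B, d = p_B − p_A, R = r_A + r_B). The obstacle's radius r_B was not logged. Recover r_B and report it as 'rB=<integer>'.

m = 3096
d = (1, 15);  v_rel = (4, -9),  |v_rel|² = 97
v_rel×d = (4)·(15) − (-9)·(1) = 69
since m = R²·97 − 69²:  R² = (4761 + 3096) / 97 = 81
R = √81 = 9  ⇒  r_B = 9 − 5 = 4

rB=4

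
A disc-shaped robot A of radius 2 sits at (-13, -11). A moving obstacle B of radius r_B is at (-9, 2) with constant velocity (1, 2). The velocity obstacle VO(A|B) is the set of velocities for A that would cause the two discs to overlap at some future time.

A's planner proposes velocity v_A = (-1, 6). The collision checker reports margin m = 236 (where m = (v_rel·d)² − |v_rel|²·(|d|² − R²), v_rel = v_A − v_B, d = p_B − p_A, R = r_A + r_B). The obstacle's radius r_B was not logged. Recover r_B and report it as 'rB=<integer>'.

m = 236
d = (4, 13);  v_rel = (-2, 4),  |v_rel|² = 20
v_rel×d = (-2)·(13) − (4)·(4) = -42
since m = R²·20 − (-42)²:  R² = (1764 + 236) / 20 = 100
R = √100 = 10  ⇒  r_B = 10 − 2 = 8

rB=8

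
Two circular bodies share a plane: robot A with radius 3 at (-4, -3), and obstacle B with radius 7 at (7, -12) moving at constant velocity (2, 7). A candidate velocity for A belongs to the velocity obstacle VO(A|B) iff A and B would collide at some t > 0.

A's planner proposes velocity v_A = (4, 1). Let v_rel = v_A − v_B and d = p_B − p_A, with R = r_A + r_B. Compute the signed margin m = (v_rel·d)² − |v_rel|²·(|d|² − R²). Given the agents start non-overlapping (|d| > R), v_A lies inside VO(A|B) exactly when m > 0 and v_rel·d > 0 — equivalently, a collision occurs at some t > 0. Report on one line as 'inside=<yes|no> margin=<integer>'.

d = (11, -9),  |d|² = 202;  R = 3+7 = 10,  c = 202−10² = 102
v_rel = (2, -6),  |v_rel|² = 40;  v_rel·d = (2)·(11) + (-6)·(-9) = 76
40·t² − 152·t + 102 = 0  ⇒  m = 76² − 40·102 = 1696
m = 1696 > 0,  v_rel·d = 76 > 0  ⇒  inside

inside=yes margin=1696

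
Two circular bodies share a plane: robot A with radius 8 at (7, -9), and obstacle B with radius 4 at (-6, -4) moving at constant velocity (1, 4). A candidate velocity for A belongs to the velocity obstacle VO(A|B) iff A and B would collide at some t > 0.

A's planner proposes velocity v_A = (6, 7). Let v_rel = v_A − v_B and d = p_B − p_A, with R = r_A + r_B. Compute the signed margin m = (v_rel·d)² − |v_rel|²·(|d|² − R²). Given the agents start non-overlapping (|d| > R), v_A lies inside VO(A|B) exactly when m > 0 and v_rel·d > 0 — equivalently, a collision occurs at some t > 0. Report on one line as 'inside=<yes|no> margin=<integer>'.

d = (-13, 5),  |d|² = 194;  R = 8+4 = 12,  c = 194−12² = 50
v_rel = (5, 3),  |v_rel|² = 34;  v_rel·d = (5)·(-13) + (3)·(5) = -50
34·t² + 100·t + 50 = 0  ⇒  m = (-50)² − 34·50 = 800
m = 800 > 0,  v_rel·d = -50 < 0  ⇒  outside

inside=no margin=800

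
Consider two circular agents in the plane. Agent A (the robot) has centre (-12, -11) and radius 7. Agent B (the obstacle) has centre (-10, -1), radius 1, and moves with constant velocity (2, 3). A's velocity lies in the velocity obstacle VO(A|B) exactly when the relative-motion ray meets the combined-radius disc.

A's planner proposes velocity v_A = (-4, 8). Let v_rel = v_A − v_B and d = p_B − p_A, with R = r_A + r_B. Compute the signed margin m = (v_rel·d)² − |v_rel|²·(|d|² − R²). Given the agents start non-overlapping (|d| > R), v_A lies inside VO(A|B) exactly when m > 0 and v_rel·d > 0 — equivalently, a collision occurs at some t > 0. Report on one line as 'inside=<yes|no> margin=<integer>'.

d = (2, 10),  |d|² = 104;  R = 7+1 = 8,  c = 104−8² = 40
v_rel = (-6, 5),  |v_rel|² = 61;  v_rel·d = (-6)·(2) + (5)·(10) = 38
61·t² − 76·t + 40 = 0  ⇒  m = 38² − 61·40 = -996
m = -996 < 0,  v_rel·d = 38 > 0  ⇒  outside

inside=no margin=-996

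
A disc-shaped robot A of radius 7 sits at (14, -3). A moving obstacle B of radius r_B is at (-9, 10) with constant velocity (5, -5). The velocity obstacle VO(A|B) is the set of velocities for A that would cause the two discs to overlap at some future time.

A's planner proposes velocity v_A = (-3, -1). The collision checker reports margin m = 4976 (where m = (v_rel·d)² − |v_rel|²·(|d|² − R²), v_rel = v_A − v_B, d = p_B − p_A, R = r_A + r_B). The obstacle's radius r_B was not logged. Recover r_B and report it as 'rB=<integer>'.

m = 4976
d = (-23, 13);  v_rel = (-8, 4),  |v_rel|² = 80
v_rel×d = (-8)·(13) − (4)·(-23) = -12
since m = R²·80 − (-12)²:  R² = (144 + 4976) / 80 = 64
R = √64 = 8  ⇒  r_B = 8 − 7 = 1

rB=1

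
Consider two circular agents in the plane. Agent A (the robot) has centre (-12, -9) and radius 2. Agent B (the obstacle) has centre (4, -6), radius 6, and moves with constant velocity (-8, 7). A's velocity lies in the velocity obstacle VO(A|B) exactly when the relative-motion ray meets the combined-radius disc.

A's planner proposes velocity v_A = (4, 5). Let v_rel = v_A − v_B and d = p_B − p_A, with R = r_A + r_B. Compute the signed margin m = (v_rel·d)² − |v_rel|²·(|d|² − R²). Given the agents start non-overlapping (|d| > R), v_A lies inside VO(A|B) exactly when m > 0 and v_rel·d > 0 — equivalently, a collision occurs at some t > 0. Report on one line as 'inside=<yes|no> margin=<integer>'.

d = (16, 3),  |d|² = 265;  R = 2+6 = 8,  c = 265−8² = 201
v_rel = (12, -2),  |v_rel|² = 148;  v_rel·d = (12)·(16) + (-2)·(3) = 186
148·t² − 372·t + 201 = 0  ⇒  m = 186² − 148·201 = 4848
m = 4848 > 0,  v_rel·d = 186 > 0  ⇒  inside

inside=yes margin=4848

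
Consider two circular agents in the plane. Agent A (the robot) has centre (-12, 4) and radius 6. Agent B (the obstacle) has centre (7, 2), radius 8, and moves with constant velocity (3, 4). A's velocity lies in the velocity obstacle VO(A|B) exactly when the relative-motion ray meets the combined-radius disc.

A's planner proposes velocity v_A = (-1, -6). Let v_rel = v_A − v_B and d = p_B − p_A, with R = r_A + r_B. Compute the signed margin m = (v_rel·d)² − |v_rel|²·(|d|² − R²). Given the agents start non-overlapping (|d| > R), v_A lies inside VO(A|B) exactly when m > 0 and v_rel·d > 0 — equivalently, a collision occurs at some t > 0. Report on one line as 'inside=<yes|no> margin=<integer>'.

d = (19, -2),  |d|² = 365;  R = 6+8 = 14,  c = 365−14² = 169
v_rel = (-4, -10),  |v_rel|² = 116;  v_rel·d = (-4)·(19) + (-10)·(-2) = -56
116·t² + 112·t + 169 = 0  ⇒  m = (-56)² − 116·169 = -16468
m = -16468 < 0,  v_rel·d = -56 < 0  ⇒  outside

inside=no margin=-16468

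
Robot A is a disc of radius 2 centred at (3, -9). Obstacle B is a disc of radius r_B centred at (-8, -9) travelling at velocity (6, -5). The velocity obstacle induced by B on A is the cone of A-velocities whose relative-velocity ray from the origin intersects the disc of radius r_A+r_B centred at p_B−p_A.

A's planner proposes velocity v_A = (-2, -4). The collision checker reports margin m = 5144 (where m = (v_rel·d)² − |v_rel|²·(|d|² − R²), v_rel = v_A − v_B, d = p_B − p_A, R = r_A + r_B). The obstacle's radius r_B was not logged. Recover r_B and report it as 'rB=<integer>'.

m = 5144
d = (-11, 0);  v_rel = (-8, 1),  |v_rel|² = 65
v_rel×d = (-8)·(0) − (1)·(-11) = 11
since m = R²·65 − 11²:  R² = (121 + 5144) / 65 = 81
R = √81 = 9  ⇒  r_B = 9 − 2 = 7

rB=7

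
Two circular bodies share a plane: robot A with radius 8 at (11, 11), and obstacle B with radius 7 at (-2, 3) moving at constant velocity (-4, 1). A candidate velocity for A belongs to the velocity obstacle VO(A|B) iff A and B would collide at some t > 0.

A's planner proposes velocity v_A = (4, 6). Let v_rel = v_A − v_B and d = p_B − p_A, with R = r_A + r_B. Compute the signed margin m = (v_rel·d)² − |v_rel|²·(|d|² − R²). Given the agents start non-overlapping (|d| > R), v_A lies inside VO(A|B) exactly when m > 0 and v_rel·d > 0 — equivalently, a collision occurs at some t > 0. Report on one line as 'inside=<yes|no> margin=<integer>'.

d = (-13, -8),  |d|² = 233;  R = 8+7 = 15,  c = 233−15² = 8
v_rel = (8, 5),  |v_rel|² = 89;  v_rel·d = (8)·(-13) + (5)·(-8) = -144
89·t² + 288·t + 8 = 0  ⇒  m = (-144)² − 89·8 = 20024
m = 20024 > 0,  v_rel·d = -144 < 0  ⇒  outside

inside=no margin=20024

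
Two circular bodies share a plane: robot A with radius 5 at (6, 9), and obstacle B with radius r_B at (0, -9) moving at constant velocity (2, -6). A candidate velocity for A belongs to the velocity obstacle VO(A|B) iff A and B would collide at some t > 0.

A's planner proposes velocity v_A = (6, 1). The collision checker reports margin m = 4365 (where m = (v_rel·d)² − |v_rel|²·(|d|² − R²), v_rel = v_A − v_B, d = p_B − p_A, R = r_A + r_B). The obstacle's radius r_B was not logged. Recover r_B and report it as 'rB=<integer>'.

m = 4365
d = (-6, -18);  v_rel = (4, 7),  |v_rel|² = 65
v_rel×d = (4)·(-18) − (7)·(-6) = -30
since m = R²·65 − (-30)²:  R² = (900 + 4365) / 65 = 81
R = √81 = 9  ⇒  r_B = 9 − 5 = 4

rB=4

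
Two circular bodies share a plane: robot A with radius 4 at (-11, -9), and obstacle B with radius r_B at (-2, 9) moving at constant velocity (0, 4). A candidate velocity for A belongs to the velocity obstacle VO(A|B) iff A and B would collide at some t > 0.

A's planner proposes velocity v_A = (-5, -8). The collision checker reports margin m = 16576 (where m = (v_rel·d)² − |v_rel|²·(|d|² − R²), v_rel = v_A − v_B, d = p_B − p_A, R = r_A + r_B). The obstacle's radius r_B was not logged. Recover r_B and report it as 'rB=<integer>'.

m = 16576
d = (9, 18);  v_rel = (-5, -12),  |v_rel|² = 169
v_rel×d = (-5)·(18) − (-12)·(9) = 18
since m = R²·169 − 18²:  R² = (324 + 16576) / 169 = 100
R = √100 = 10  ⇒  r_B = 10 − 4 = 6

rB=6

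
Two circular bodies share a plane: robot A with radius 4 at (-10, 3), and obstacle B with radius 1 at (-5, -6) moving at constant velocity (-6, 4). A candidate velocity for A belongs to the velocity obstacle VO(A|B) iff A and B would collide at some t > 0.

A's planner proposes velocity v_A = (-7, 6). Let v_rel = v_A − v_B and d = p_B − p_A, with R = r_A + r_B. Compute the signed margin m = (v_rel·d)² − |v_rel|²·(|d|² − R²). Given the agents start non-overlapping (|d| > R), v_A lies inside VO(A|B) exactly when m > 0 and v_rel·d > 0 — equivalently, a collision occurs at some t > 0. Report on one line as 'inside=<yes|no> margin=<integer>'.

d = (5, -9),  |d|² = 106;  R = 4+1 = 5,  c = 106−5² = 81
v_rel = (-1, 2),  |v_rel|² = 5;  v_rel·d = (-1)·(5) + (2)·(-9) = -23
5·t² + 46·t + 81 = 0  ⇒  m = (-23)² − 5·81 = 124
m = 124 > 0,  v_rel·d = -23 < 0  ⇒  outside

inside=no margin=124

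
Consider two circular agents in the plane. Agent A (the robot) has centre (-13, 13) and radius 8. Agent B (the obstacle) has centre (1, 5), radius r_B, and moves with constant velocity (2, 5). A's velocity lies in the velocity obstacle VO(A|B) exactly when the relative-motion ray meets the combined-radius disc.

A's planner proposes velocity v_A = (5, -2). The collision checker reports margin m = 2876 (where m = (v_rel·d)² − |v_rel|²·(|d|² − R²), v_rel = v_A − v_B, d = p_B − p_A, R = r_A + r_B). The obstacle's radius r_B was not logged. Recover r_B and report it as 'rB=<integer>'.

m = 2876
d = (14, -8);  v_rel = (3, -7),  |v_rel|² = 58
v_rel×d = (3)·(-8) − (-7)·(14) = 74
since m = R²·58 − 74²:  R² = (5476 + 2876) / 58 = 144
R = √144 = 12  ⇒  r_B = 12 − 8 = 4

rB=4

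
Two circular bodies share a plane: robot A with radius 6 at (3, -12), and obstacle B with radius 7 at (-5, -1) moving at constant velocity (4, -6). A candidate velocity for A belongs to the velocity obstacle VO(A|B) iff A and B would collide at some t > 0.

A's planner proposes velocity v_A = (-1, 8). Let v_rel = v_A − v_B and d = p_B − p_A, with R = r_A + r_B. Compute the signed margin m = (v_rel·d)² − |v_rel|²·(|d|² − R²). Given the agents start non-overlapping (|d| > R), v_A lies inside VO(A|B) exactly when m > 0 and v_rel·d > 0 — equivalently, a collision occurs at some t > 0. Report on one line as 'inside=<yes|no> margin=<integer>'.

d = (-8, 11),  |d|² = 185;  R = 6+7 = 13,  c = 185−13² = 16
v_rel = (-5, 14),  |v_rel|² = 221;  v_rel·d = (-5)·(-8) + (14)·(11) = 194
221·t² − 388·t + 16 = 0  ⇒  m = 194² − 221·16 = 34100
m = 34100 > 0,  v_rel·d = 194 > 0  ⇒  inside

inside=yes margin=34100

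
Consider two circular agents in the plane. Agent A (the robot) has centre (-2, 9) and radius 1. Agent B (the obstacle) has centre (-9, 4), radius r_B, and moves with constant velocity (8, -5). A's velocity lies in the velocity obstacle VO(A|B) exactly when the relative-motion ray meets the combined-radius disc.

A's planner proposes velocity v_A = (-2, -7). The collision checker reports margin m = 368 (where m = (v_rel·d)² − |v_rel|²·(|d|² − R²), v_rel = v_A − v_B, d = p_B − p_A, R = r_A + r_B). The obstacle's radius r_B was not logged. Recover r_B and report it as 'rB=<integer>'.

m = 368
d = (-7, -5);  v_rel = (-10, -2),  |v_rel|² = 104
v_rel×d = (-10)·(-5) − (-2)·(-7) = 36
since m = R²·104 − 36²:  R² = (1296 + 368) / 104 = 16
R = √16 = 4  ⇒  r_B = 4 − 1 = 3

rB=3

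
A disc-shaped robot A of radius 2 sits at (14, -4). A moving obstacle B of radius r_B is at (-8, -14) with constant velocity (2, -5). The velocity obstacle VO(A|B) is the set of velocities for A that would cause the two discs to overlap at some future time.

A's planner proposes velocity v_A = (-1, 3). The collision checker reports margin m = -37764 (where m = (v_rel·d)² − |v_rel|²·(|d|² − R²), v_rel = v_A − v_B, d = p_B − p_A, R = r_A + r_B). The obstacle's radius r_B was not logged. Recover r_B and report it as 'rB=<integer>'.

m = -37764
d = (-22, -10);  v_rel = (-3, 8),  |v_rel|² = 73
v_rel×d = (-3)·(-10) − (8)·(-22) = 206
since m = R²·73 − 206²:  R² = (42436 + -37764) / 73 = 64
R = √64 = 8  ⇒  r_B = 8 − 2 = 6

rB=6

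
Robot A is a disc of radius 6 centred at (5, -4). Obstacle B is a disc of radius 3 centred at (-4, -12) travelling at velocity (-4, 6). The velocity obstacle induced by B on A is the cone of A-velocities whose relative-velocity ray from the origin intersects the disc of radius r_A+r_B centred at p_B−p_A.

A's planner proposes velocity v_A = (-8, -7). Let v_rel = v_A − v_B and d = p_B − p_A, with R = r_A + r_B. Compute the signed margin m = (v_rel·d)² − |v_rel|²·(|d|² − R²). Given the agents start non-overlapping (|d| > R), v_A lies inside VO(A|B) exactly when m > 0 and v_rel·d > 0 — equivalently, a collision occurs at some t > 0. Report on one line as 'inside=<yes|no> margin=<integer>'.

d = (-9, -8),  |d|² = 145;  R = 6+3 = 9,  c = 145−9² = 64
v_rel = (-4, -13),  |v_rel|² = 185;  v_rel·d = (-4)·(-9) + (-13)·(-8) = 140
185·t² − 280·t + 64 = 0  ⇒  m = 140² − 185·64 = 7760
m = 7760 > 0,  v_rel·d = 140 > 0  ⇒  inside

inside=yes margin=7760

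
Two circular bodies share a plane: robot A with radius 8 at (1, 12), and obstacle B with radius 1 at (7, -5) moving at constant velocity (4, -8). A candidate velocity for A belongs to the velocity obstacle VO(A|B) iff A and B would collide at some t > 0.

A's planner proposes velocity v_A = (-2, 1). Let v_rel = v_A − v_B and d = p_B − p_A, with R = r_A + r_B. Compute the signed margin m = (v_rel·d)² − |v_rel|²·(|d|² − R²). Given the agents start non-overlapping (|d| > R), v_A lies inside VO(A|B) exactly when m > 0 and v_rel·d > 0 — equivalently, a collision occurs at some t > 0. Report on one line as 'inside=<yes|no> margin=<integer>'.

d = (6, -17),  |d|² = 325;  R = 8+1 = 9,  c = 325−9² = 244
v_rel = (-6, 9),  |v_rel|² = 117;  v_rel·d = (-6)·(6) + (9)·(-17) = -189
117·t² + 378·t + 244 = 0  ⇒  m = (-189)² − 117·244 = 7173
m = 7173 > 0,  v_rel·d = -189 < 0  ⇒  outside

inside=no margin=7173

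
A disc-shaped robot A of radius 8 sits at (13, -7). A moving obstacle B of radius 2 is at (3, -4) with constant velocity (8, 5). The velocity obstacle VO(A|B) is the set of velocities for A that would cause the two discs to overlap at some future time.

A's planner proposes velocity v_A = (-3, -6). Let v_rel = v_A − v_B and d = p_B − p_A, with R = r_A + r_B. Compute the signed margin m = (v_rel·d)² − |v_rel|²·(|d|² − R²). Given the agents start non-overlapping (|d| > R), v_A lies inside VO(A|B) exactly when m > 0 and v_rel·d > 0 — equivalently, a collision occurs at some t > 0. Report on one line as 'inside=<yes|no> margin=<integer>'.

d = (-10, 3),  |d|² = 109;  R = 8+2 = 10,  c = 109−10² = 9
v_rel = (-11, -11),  |v_rel|² = 242;  v_rel·d = (-11)·(-10) + (-11)·(3) = 77
242·t² − 154·t + 9 = 0  ⇒  m = 77² − 242·9 = 3751
m = 3751 > 0,  v_rel·d = 77 > 0  ⇒  inside

inside=yes margin=3751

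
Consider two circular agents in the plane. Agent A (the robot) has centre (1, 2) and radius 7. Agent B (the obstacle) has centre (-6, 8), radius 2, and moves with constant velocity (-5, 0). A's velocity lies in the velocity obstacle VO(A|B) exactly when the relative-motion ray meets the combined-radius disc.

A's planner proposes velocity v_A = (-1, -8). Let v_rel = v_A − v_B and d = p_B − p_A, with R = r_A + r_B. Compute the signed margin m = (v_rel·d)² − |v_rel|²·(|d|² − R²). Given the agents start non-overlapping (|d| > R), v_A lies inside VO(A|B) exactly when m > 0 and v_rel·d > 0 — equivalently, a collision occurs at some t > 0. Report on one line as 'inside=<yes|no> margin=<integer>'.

d = (-7, 6),  |d|² = 85;  R = 7+2 = 9,  c = 85−9² = 4
v_rel = (4, -8),  |v_rel|² = 80;  v_rel·d = (4)·(-7) + (-8)·(6) = -76
80·t² + 152·t + 4 = 0  ⇒  m = (-76)² − 80·4 = 5456
m = 5456 > 0,  v_rel·d = -76 < 0  ⇒  outside

inside=no margin=5456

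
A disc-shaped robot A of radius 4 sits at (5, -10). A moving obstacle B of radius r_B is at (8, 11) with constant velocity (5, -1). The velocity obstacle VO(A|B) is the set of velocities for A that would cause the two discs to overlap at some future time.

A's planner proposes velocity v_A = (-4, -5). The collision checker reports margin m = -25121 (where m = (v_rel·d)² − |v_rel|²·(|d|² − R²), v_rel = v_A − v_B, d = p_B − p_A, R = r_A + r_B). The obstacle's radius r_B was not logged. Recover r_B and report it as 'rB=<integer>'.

m = -25121
d = (3, 21);  v_rel = (-9, -4),  |v_rel|² = 97
v_rel×d = (-9)·(21) − (-4)·(3) = -177
since m = R²·97 − (-177)²:  R² = (31329 + -25121) / 97 = 64
R = √64 = 8  ⇒  r_B = 8 − 4 = 4

rB=4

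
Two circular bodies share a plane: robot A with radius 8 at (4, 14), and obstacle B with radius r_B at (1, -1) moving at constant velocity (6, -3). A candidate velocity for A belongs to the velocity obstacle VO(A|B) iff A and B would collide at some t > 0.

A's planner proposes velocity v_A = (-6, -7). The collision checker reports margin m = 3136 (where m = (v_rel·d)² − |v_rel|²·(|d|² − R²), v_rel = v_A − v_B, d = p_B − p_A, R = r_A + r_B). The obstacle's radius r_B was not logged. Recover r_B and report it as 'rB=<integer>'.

m = 3136
d = (-3, -15);  v_rel = (-12, -4),  |v_rel|² = 160
v_rel×d = (-12)·(-15) − (-4)·(-3) = 168
since m = R²·160 − 168²:  R² = (28224 + 3136) / 160 = 196
R = √196 = 14  ⇒  r_B = 14 − 8 = 6

rB=6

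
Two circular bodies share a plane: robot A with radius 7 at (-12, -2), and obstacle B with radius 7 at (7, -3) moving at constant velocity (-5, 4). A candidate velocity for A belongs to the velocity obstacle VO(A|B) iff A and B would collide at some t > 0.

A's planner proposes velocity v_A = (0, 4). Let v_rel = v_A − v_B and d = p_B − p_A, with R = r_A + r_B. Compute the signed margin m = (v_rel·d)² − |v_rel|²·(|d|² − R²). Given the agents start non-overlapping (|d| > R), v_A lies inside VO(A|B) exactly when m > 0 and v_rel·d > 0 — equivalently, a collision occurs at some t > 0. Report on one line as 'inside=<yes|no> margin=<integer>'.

d = (19, -1),  |d|² = 362;  R = 7+7 = 14,  c = 362−14² = 166
v_rel = (5, 0),  |v_rel|² = 25;  v_rel·d = (5)·(19) + (0)·(-1) = 95
25·t² − 190·t + 166 = 0  ⇒  m = 95² − 25·166 = 4875
m = 4875 > 0,  v_rel·d = 95 > 0  ⇒  inside

inside=yes margin=4875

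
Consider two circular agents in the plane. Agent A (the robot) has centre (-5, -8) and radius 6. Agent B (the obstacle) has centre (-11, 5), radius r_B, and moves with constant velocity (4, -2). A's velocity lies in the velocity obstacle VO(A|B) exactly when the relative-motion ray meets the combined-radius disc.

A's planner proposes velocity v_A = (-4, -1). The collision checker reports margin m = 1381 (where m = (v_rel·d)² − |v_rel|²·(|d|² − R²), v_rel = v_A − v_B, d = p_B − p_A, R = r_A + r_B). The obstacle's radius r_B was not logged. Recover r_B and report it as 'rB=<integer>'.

m = 1381
d = (-6, 13);  v_rel = (-8, 1),  |v_rel|² = 65
v_rel×d = (-8)·(13) − (1)·(-6) = -98
since m = R²·65 − (-98)²:  R² = (9604 + 1381) / 65 = 169
R = √169 = 13  ⇒  r_B = 13 − 6 = 7

rB=7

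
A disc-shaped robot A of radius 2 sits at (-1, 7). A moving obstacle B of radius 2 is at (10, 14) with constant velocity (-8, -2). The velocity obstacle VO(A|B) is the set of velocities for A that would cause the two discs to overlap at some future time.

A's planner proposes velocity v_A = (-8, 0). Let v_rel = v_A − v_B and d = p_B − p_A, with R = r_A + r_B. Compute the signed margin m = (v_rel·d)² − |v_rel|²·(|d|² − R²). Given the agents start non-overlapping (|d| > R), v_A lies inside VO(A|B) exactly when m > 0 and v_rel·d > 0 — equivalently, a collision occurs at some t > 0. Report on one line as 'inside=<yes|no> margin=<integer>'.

d = (11, 7),  |d|² = 170;  R = 2+2 = 4,  c = 170−4² = 154
v_rel = (0, 2),  |v_rel|² = 4;  v_rel·d = (0)·(11) + (2)·(7) = 14
4·t² − 28·t + 154 = 0  ⇒  m = 14² − 4·154 = -420
m = -420 < 0,  v_rel·d = 14 > 0  ⇒  outside

inside=no margin=-420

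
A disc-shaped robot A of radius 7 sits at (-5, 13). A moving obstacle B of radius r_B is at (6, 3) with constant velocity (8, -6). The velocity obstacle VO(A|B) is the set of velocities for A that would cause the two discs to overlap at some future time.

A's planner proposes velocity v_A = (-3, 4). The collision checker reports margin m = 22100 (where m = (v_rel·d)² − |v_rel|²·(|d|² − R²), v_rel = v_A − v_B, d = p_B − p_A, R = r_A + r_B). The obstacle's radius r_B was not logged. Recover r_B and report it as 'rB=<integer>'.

m = 22100
d = (11, -10);  v_rel = (-11, 10),  |v_rel|² = 221
v_rel×d = (-11)·(-10) − (10)·(11) = 0
since m = R²·221 − 0²:  R² = (0 + 22100) / 221 = 100
R = √100 = 10  ⇒  r_B = 10 − 7 = 3

rB=3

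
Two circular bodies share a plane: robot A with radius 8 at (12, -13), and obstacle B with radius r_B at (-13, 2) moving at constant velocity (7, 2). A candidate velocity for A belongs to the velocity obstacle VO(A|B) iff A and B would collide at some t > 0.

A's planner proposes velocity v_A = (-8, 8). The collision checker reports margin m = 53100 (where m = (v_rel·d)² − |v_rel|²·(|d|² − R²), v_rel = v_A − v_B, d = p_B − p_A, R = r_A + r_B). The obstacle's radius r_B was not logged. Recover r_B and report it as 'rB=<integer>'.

m = 53100
d = (-25, 15);  v_rel = (-15, 6),  |v_rel|² = 261
v_rel×d = (-15)·(15) − (6)·(-25) = -75
since m = R²·261 − (-75)²:  R² = (5625 + 53100) / 261 = 225
R = √225 = 15  ⇒  r_B = 15 − 8 = 7

rB=7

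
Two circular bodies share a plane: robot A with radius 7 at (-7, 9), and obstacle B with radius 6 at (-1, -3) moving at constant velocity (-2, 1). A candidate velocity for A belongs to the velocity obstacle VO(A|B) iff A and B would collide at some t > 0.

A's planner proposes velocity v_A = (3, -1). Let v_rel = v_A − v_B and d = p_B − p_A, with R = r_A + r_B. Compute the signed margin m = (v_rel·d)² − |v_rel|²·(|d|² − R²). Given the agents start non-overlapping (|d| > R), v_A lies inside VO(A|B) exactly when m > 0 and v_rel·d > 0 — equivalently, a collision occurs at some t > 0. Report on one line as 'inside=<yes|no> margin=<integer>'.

d = (6, -12),  |d|² = 180;  R = 7+6 = 13,  c = 180−13² = 11
v_rel = (5, -2),  |v_rel|² = 29;  v_rel·d = (5)·(6) + (-2)·(-12) = 54
29·t² − 108·t + 11 = 0  ⇒  m = 54² − 29·11 = 2597
m = 2597 > 0,  v_rel·d = 54 > 0  ⇒  inside

inside=yes margin=2597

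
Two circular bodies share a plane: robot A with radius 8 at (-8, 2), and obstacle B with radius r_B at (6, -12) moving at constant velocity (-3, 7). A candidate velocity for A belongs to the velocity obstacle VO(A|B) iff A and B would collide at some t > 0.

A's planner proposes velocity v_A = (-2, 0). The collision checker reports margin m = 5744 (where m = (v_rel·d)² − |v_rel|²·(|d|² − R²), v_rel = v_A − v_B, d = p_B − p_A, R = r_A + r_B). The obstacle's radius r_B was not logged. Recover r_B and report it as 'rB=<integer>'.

m = 5744
d = (14, -14);  v_rel = (1, -7),  |v_rel|² = 50
v_rel×d = (1)·(-14) − (-7)·(14) = 84
since m = R²·50 − 84²:  R² = (7056 + 5744) / 50 = 256
R = √256 = 16  ⇒  r_B = 16 − 8 = 8

rB=8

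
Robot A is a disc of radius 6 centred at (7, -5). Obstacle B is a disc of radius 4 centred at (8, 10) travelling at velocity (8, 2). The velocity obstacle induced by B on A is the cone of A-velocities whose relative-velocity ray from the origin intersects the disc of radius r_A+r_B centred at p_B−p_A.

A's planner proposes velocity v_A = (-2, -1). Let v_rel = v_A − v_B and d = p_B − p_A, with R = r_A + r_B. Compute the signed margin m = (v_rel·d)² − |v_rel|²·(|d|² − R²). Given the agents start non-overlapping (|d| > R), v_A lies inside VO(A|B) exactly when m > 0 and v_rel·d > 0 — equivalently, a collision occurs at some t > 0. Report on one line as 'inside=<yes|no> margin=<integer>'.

d = (1, 15),  |d|² = 226;  R = 6+4 = 10,  c = 226−10² = 126
v_rel = (-10, -3),  |v_rel|² = 109;  v_rel·d = (-10)·(1) + (-3)·(15) = -55
109·t² + 110·t + 126 = 0  ⇒  m = (-55)² − 109·126 = -10709
m = -10709 < 0,  v_rel·d = -55 < 0  ⇒  outside

inside=no margin=-10709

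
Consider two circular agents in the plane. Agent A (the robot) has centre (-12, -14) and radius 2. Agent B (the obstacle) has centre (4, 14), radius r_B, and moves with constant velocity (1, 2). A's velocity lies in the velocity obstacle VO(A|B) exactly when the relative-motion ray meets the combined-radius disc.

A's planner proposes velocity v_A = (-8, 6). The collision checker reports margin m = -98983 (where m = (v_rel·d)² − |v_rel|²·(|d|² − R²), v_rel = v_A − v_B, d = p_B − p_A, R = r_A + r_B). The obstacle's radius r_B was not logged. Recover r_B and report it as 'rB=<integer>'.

m = -98983
d = (16, 28);  v_rel = (-9, 4),  |v_rel|² = 97
v_rel×d = (-9)·(28) − (4)·(16) = -316
since m = R²·97 − (-316)²:  R² = (99856 + -98983) / 97 = 9
R = √9 = 3  ⇒  r_B = 3 − 2 = 1

rB=1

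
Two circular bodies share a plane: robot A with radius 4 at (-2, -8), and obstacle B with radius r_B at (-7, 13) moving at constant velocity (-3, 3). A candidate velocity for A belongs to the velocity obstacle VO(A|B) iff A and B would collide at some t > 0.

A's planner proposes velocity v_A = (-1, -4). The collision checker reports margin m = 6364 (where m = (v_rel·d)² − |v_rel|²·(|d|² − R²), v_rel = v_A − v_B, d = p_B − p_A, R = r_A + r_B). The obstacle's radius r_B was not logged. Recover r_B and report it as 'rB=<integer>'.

m = 6364
d = (-5, 21);  v_rel = (2, -7),  |v_rel|² = 53
v_rel×d = (2)·(21) − (-7)·(-5) = 7
since m = R²·53 − 7²:  R² = (49 + 6364) / 53 = 121
R = √121 = 11  ⇒  r_B = 11 − 4 = 7

rB=7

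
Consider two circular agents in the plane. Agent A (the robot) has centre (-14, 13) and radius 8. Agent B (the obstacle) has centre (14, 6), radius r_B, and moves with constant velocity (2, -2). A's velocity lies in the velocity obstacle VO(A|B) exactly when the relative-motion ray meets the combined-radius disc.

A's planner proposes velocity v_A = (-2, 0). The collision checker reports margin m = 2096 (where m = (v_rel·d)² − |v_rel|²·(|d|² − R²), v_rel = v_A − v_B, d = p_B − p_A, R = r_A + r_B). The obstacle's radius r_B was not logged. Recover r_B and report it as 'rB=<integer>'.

m = 2096
d = (28, -7);  v_rel = (-4, 2),  |v_rel|² = 20
v_rel×d = (-4)·(-7) − (2)·(28) = -28
since m = R²·20 − (-28)²:  R² = (784 + 2096) / 20 = 144
R = √144 = 12  ⇒  r_B = 12 − 8 = 4

rB=4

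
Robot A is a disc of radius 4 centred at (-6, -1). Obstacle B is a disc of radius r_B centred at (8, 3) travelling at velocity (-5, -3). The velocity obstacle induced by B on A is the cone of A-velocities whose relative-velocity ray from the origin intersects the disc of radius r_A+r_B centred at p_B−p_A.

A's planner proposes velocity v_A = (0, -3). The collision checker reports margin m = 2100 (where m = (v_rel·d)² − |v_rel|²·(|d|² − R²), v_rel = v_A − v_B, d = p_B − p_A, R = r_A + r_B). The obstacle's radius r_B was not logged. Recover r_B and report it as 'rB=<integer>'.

m = 2100
d = (14, 4);  v_rel = (5, 0),  |v_rel|² = 25
v_rel×d = (5)·(4) − (0)·(14) = 20
since m = R²·25 − 20²:  R² = (400 + 2100) / 25 = 100
R = √100 = 10  ⇒  r_B = 10 − 4 = 6

rB=6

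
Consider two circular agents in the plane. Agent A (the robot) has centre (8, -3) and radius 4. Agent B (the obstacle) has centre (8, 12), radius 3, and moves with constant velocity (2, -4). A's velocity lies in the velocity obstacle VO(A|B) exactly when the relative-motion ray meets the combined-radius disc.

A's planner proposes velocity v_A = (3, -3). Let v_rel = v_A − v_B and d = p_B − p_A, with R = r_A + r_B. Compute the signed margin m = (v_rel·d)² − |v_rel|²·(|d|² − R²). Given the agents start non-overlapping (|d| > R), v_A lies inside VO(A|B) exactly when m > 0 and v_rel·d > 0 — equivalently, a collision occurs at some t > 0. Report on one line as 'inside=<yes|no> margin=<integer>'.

d = (0, 15),  |d|² = 225;  R = 4+3 = 7,  c = 225−7² = 176
v_rel = (1, 1),  |v_rel|² = 2;  v_rel·d = (1)·(0) + (1)·(15) = 15
2·t² − 30·t + 176 = 0  ⇒  m = 15² − 2·176 = -127
m = -127 < 0,  v_rel·d = 15 > 0  ⇒  outside

inside=no margin=-127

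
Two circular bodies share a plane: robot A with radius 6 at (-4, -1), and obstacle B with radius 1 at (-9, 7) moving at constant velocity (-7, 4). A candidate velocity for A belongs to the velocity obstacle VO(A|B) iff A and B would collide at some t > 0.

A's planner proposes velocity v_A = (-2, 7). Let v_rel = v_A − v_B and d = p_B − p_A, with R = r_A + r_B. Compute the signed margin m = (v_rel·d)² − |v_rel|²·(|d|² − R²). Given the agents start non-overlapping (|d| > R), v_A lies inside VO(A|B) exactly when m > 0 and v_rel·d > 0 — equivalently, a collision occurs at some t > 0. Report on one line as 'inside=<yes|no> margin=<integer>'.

d = (-5, 8),  |d|² = 89;  R = 6+1 = 7,  c = 89−7² = 40
v_rel = (5, 3),  |v_rel|² = 34;  v_rel·d = (5)·(-5) + (3)·(8) = -1
34·t² + 2·t + 40 = 0  ⇒  m = (-1)² − 34·40 = -1359
m = -1359 < 0,  v_rel·d = -1 < 0  ⇒  outside

inside=no margin=-1359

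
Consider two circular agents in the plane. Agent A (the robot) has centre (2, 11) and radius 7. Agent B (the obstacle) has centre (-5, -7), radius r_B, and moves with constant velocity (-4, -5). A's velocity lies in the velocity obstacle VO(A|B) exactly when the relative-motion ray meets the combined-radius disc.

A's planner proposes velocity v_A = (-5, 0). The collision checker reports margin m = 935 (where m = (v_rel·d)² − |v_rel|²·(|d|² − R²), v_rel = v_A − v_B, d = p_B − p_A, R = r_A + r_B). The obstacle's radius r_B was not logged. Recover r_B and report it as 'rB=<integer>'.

m = 935
d = (-7, -18);  v_rel = (-1, 5),  |v_rel|² = 26
v_rel×d = (-1)·(-18) − (5)·(-7) = 53
since m = R²·26 − 53²:  R² = (2809 + 935) / 26 = 144
R = √144 = 12  ⇒  r_B = 12 − 7 = 5

rB=5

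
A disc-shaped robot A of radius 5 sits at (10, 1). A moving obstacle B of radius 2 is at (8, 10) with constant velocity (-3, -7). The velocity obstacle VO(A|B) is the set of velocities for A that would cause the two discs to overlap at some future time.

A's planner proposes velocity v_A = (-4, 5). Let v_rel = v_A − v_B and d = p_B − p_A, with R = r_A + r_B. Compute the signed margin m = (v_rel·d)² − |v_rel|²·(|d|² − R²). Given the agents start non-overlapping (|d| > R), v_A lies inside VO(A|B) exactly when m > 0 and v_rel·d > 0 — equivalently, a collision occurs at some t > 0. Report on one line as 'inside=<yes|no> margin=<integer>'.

d = (-2, 9),  |d|² = 85;  R = 5+2 = 7,  c = 85−7² = 36
v_rel = (-1, 12),  |v_rel|² = 145;  v_rel·d = (-1)·(-2) + (12)·(9) = 110
145·t² − 220·t + 36 = 0  ⇒  m = 110² − 145·36 = 6880
m = 6880 > 0,  v_rel·d = 110 > 0  ⇒  inside

inside=yes margin=6880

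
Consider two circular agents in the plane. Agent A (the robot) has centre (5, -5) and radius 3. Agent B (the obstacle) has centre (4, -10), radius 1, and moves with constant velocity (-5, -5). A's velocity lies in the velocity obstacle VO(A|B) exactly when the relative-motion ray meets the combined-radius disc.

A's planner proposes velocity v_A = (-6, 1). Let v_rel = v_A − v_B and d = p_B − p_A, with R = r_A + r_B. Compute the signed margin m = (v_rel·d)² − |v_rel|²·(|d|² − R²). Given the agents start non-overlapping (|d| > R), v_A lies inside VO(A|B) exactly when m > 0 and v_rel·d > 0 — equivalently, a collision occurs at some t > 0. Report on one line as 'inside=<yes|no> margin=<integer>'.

d = (-1, -5),  |d|² = 26;  R = 3+1 = 4,  c = 26−4² = 10
v_rel = (-1, 6),  |v_rel|² = 37;  v_rel·d = (-1)·(-1) + (6)·(-5) = -29
37·t² + 58·t + 10 = 0  ⇒  m = (-29)² − 37·10 = 471
m = 471 > 0,  v_rel·d = -29 < 0  ⇒  outside

inside=no margin=471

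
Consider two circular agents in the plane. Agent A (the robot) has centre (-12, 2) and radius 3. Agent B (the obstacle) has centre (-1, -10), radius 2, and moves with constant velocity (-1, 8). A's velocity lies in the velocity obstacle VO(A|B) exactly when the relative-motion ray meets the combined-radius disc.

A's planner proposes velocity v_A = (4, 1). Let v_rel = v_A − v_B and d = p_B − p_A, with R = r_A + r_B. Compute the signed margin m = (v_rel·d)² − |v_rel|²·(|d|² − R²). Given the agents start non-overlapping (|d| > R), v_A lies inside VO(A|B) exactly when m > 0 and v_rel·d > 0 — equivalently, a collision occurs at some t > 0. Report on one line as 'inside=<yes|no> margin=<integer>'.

d = (11, -12),  |d|² = 265;  R = 3+2 = 5,  c = 265−5² = 240
v_rel = (5, -7),  |v_rel|² = 74;  v_rel·d = (5)·(11) + (-7)·(-12) = 139
74·t² − 278·t + 240 = 0  ⇒  m = 139² − 74·240 = 1561
m = 1561 > 0,  v_rel·d = 139 > 0  ⇒  inside

inside=yes margin=1561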